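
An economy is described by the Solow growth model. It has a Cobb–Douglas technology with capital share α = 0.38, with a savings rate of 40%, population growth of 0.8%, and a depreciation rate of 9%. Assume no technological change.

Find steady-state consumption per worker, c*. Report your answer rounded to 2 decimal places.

Steady state requires s·f(k) = (n + δ)·k, i.e. s·k^α = (n + δ)·k.
Dividing both sides by k: k^(1−α) = s / (n + δ).
k^0.62 = 0.40 / (0.008 + 0.090) = 0.40 / 0.098 = 4.0816
k* = 4.0816^(1/0.62) ≈ 9.6652
y* = (k*)^α = 9.6652^0.38 ≈ 2.3680
c* = (1 − s)·y* = (1 − 0.40) × 2.3680 ≈ 1.4208

c* ≈ 1.42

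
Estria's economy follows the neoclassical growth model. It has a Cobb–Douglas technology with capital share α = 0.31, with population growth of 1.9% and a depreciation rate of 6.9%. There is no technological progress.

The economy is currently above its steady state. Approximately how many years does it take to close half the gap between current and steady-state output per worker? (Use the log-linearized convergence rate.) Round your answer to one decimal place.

Near the steady state the convergence rate is λ = (1 − α)(n + δ).
λ = (1 − 0.31) × 0.088 = 0.69 × 0.088 = 0.06072
Half-life = ln 2 / λ = 0.6931 / 0.06072 ≈ 11.41 years

half-life ≈ 11.4 years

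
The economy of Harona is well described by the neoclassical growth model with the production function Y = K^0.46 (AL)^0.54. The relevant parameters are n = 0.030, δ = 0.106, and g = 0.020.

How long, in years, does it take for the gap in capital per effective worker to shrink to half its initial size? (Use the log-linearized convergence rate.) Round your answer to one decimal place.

Near the steady state the convergence rate is λ = (1 − α)(n + g + δ).
λ = (1 − 0.46) × 0.156 = 0.54 × 0.156 = 0.08424
Half-life = ln 2 / λ = 0.6931 / 0.08424 ≈ 8.23 years

about 8.2 years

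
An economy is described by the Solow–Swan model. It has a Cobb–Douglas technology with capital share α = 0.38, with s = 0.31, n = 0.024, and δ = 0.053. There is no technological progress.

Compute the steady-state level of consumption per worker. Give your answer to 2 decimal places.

In steady state, investment equals break-even investment: s·k^α = (n + δ)·k.
Rearranging, k^(1−α) = s / (n + δ).
k^0.62 = 0.31 / (0.024 + 0.053) = 0.31 / 0.077 = 4.0260
k* = 4.0260^(1/0.62) ≈ 9.4537
y* = (k*)^α = 9.4537^0.38 ≈ 2.3482
c* = (1 − s)·y* = (1 − 0.31) × 2.3482 ≈ 1.6203

c* = 1.62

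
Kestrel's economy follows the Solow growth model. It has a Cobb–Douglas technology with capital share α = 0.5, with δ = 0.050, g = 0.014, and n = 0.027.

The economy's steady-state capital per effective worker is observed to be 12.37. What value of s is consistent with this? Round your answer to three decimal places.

At the steady state, Δk = 0, so s·k^α = (n + g + δ)·k.
So s / (n + g + δ) = (k*)^(1−α) = 12.37^0.5 = 3.5171.
Therefore s = 3.5171 × (n + g + δ) = 3.5171 × 0.091 = 0.3201.

s ≈ 0.320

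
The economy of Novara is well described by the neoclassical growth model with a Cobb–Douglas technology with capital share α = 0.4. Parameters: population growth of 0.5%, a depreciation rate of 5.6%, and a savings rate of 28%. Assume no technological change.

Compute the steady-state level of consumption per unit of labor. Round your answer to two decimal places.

At the steady state, Δk = 0, so s·k^α = (n + δ)·k.
Rearranging, k^(1−α) = s / (n + δ).
k^0.6 = 0.28 / (0.005 + 0.056) = 0.28 / 0.061 = 4.5902
k* = 4.5902^(1/0.6) ≈ 12.6781
y* = (k*)^α = 12.6781^0.4 ≈ 2.7620
c* = (1 − s)·y* = (1 − 0.28) × 2.7620 ≈ 1.9886

c* = 1.99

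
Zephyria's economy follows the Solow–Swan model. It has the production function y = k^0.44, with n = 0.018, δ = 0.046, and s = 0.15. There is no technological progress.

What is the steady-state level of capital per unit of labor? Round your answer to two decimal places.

In steady state, investment equals break-even investment: s·k^α = (n + δ)·k.
Dividing both sides by k: k^(1−α) = s / (n + δ).
k^0.56 = 0.15 / (0.018 + 0.046) = 0.15 / 0.064 = 2.3438
k* = 2.3438^(1/0.56) ≈ 4.5769

k* ≈ 4.58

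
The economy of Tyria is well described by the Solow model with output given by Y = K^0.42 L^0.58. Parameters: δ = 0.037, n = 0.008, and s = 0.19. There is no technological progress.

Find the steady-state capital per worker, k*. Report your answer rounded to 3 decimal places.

k* ≈ 11.982

At the steady state, Δk = 0, so s·k^α = (n + δ)·k.
Rearranging, k^(1−α) = s / (n + δ).
k^0.58 = 0.19 / (0.008 + 0.037) = 0.19 / 0.045 = 4.2222
k* = 4.2222^(1/0.58) ≈ 11.9816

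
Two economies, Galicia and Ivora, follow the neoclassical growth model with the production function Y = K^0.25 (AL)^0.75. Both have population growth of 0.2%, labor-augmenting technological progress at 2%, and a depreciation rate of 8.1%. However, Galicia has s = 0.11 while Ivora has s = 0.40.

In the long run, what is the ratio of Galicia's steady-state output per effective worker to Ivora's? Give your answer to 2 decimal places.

y*_G / y*_I ≈ 0.65

Steady-state y* = [s/(n + g + δ)]^(α/(1−α)), so the ratio is [ (s_G/(n + g + δ)_G) / (s_I/(n + g + δ)_I) ]^0.3333.
s_G/(n + g + δ)_G = 0.11/0.103 = 1.0680; s_I/(n + g + δ)_I = 0.40/0.103 = 3.8835.
Ratio = (1.0680/3.8835)^0.3333 = 0.2750^0.3333 ≈ 0.6503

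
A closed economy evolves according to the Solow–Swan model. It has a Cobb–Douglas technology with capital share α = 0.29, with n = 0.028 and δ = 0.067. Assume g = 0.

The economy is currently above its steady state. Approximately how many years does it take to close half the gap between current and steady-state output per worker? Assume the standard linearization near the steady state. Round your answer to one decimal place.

Near the steady state the convergence rate is λ = (1 − α)(n + δ).
λ = (1 − 0.29) × 0.095 = 0.71 × 0.095 = 0.06745
Half-life = ln 2 / λ = 0.6931 / 0.06745 ≈ 10.28 years

t_½ ≈ 10.3 years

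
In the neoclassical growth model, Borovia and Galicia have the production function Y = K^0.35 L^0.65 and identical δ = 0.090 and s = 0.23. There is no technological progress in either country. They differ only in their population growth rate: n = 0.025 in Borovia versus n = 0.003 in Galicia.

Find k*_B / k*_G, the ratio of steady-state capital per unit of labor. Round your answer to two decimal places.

Steady-state k* = [s/(n + δ)]^(1/(1−α)), so the ratio is [ (s_B/(n + δ)_B) / (s_G/(n + δ)_G) ]^1.5385.
s_B/(n + δ)_B = 0.23/0.115 = 2.0000; s_G/(n + δ)_G = 0.23/0.093 = 2.4731.
Ratio = (2.0000/2.4731)^1.5385 = 0.8087^1.5385 ≈ 0.7213

ratio ≈ 0.72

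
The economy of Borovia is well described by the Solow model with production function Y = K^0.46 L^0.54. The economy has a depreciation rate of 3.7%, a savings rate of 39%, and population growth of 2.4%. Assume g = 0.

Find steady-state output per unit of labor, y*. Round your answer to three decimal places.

y* ≈ 4.857

At the steady state, Δk = 0, so s·k^α = (n + δ)·k.
Rearranging, k^(1−α) = s / (n + δ).
k^0.54 = 0.39 / (0.024 + 0.037) = 0.39 / 0.061 = 6.3934
k* = 6.3934^(1/0.54) ≈ 31.0525
y* = (k*)^α = 31.0525^0.46 ≈ 4.8570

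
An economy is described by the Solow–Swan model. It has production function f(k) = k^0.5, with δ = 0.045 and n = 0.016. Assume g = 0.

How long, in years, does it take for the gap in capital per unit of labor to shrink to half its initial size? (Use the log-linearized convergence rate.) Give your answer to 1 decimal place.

Near the steady state the convergence rate is λ = (1 − α)(n + δ).
λ = (1 − 0.5) × 0.061 = 0.5 × 0.061 = 0.0305
Half-life = ln 2 / λ = 0.6931 / 0.0305 ≈ 22.72 years

half-life ≈ 22.7 years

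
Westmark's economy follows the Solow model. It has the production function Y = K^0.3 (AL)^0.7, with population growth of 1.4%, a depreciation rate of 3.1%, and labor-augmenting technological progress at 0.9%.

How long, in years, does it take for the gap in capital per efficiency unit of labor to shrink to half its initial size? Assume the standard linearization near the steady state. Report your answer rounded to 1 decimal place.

Near the steady state the convergence rate is λ = (1 − α)(n + g + δ).
λ = (1 − 0.3) × 0.054 = 0.7 × 0.054 = 0.0378
Half-life = ln 2 / λ = 0.6931 / 0.0378 ≈ 18.34 years

about 18.3 years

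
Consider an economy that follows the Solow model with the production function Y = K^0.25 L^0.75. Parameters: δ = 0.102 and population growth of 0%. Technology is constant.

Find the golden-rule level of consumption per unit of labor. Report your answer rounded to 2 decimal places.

c_gold ≈ 1.01

At the golden rule, f'(k) = n + δ, so α·k^(α−1) = n + δ and k_gold = (α/(n + δ))^(1/(1−α)).
k_gold = (0.25/0.102)^(1/0.75) = 2.4510^1.3333 ≈ 3.3045
c_gold = f(k_gold) − (n + δ)·k_gold = 1.3483 − 0.102×3.3045 ≈ 1.0112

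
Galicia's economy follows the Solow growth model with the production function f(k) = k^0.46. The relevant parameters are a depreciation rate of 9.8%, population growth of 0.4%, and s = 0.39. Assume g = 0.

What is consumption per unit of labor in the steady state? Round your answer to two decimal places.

In steady state, investment equals break-even investment: s·k^α = (n + δ)·k.
Rearranging, k^(1−α) = s / (n + δ).
k^0.54 = 0.39 / (0.004 + 0.098) = 0.39 / 0.102 = 3.8235
k* = 3.8235^(1/0.54) ≈ 11.9848
y* = (k*)^α = 11.9848^0.46 ≈ 3.1345
c* = (1 − s)·y* = (1 − 0.39) × 3.1345 ≈ 1.9120

c* ≈ 1.91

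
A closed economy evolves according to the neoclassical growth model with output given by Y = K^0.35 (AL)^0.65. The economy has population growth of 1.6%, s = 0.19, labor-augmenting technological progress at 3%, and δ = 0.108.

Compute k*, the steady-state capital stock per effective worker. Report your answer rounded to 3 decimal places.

Steady state requires s·f(k) = (n + g + δ)·k, i.e. s·k^α = (n + g + δ)·k.
Dividing both sides by k: k^(1−α) = s / (n + g + δ).
k^0.65 = 0.19 / (0.016 + 0.030 + 0.108) = 0.19 / 0.154 = 1.2338
k* = 1.2338^(1/0.65) ≈ 1.3816

k* ≈ 1.382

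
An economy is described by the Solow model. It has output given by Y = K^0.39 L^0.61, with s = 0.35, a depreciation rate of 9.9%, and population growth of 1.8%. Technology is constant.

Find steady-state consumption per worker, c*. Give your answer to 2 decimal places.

c* ≈ 1.31

At the steady state, Δk = 0, so s·k^α = (n + δ)·k.
Dividing both sides by k: k^(1−α) = s / (n + δ).
k^0.61 = 0.35 / (0.018 + 0.099) = 0.35 / 0.117 = 2.9915
k* = 2.9915^(1/0.61) ≈ 6.0276
y* = (k*)^α = 6.0276^0.39 ≈ 2.0149
c* = (1 − s)·y* = (1 − 0.35) × 2.0149 ≈ 1.3097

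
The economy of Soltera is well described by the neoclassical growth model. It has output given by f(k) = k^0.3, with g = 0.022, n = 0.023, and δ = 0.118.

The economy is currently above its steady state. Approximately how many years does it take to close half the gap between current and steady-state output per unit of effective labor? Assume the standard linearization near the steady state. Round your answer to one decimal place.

Near the steady state the convergence rate is λ = (1 − α)(n + g + δ).
λ = (1 − 0.3) × 0.163 = 0.7 × 0.163 = 0.1141
Half-life = ln 2 / λ = 0.6931 / 0.1141 ≈ 6.07 years

about 6.1 years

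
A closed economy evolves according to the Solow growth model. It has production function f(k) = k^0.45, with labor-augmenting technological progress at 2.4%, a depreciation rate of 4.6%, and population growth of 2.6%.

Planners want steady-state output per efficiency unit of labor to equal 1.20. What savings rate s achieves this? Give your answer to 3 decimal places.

s ≈ 0.120

In steady state, investment equals break-even investment: s·k^α = (n + g + δ)·k.
Since y* = [s/(n + g + δ)]^(α/(1−α)), we have s/(n + g + δ) = (y*)^((1−α)/α) = 1.20^1.2222 = 1.2496.
Therefore s = 1.2496 × (n + g + δ) = 1.2496 × 0.096 = 0.1200.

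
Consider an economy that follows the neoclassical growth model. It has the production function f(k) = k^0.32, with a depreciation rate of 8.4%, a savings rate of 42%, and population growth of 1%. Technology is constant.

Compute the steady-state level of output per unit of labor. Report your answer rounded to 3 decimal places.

y* ≈ 2.023

In steady state, investment equals break-even investment: s·k^α = (n + δ)·k.
Rearranging, k^(1−α) = s / (n + δ).
k^0.68 = 0.42 / (0.010 + 0.084) = 0.42 / 0.094 = 4.4681
k* = 4.4681^(1/0.68) ≈ 9.0378
y* = (k*)^α = 9.0378^0.32 ≈ 2.0227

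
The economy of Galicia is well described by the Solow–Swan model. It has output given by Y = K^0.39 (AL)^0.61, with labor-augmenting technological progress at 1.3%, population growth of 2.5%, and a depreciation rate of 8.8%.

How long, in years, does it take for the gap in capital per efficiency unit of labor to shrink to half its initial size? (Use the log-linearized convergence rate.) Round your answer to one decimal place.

Near the steady state the convergence rate is λ = (1 − α)(n + g + δ).
λ = (1 − 0.39) × 0.126 = 0.61 × 0.126 = 0.07686
Half-life = ln 2 / λ = 0.6931 / 0.07686 ≈ 9.02 years

half-life ≈ 9.0 years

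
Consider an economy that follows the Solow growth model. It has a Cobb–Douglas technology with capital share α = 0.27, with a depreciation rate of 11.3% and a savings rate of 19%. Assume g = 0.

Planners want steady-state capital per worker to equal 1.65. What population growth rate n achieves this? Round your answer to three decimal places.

n ≈ 0.019

At the steady state, Δk = 0, so s·k^α = (n + δ)·k.
So s / (n + δ) = (k*)^(1−α) = 1.65^0.73 = 1.4413.
Therefore n + δ = s / 1.4413 = 0.19 / 1.4413 = 0.1318, so n = 0.1318 − 0.113 = 0.0188.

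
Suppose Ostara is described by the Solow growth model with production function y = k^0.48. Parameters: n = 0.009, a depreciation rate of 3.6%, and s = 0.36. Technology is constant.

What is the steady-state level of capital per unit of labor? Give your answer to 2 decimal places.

At the steady state, Δk = 0, so s·k^α = (n + δ)·k.
Rearranging, k^(1−α) = s / (n + δ).
k^0.52 = 0.36 / (0.009 + 0.036) = 0.36 / 0.045 = 8.0000
k* = 8.0000^(1/0.52) ≈ 54.5395

k* = 54.54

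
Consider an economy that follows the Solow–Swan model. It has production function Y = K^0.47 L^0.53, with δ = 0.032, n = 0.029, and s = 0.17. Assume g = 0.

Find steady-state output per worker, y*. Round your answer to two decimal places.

y* ≈ 2.48

At the steady state, Δk = 0, so s·k^α = (n + δ)·k.
Dividing both sides by k: k^(1−α) = s / (n + δ).
k^0.53 = 0.17 / (0.029 + 0.032) = 0.17 / 0.061 = 2.7869
k* = 2.7869^(1/0.53) ≈ 6.9159
y* = (k*)^α = 6.9159^0.47 ≈ 2.4816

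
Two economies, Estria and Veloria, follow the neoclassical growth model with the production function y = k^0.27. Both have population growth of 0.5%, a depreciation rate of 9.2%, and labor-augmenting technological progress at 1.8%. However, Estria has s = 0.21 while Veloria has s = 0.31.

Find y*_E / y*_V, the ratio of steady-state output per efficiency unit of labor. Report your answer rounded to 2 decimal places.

Steady-state y* = [s/(n + g + δ)]^(α/(1−α)), so the ratio is [ (s_E/(n + g + δ)_E) / (s_V/(n + g + δ)_V) ]^0.3699.
s_E/(n + g + δ)_E = 0.21/0.115 = 1.8261; s_V/(n + g + δ)_V = 0.31/0.115 = 2.6957.
Ratio = (1.8261/2.6957)^0.3699 = 0.6774^0.3699 ≈ 0.8658

y*_E / y*_V ≈ 0.87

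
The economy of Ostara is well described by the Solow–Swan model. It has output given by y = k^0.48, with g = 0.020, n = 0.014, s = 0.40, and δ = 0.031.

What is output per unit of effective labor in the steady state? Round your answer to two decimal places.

y* ≈ 5.35

In steady state, investment equals break-even investment: s·k^α = (n + g + δ)·k.
Dividing both sides by k: k^(1−α) = s / (n + g + δ).
k^0.52 = 0.40 / (0.014 + 0.020 + 0.031) = 0.40 / 0.065 = 6.1538
k* = 6.1538^(1/0.52) ≈ 32.9294
y* = (k*)^α = 32.9294^0.48 ≈ 5.3511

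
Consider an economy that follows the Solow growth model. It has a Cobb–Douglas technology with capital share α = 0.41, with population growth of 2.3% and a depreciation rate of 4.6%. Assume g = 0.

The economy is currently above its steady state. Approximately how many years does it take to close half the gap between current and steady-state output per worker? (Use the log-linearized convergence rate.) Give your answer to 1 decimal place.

Near the steady state the convergence rate is λ = (1 − α)(n + δ).
λ = (1 − 0.41) × 0.069 = 0.59 × 0.069 = 0.04071
Half-life = ln 2 / λ = 0.6931 / 0.04071 ≈ 17.03 years

about 17.0 years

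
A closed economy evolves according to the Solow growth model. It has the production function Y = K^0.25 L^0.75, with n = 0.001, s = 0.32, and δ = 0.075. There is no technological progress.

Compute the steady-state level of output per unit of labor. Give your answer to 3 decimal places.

y* ≈ 1.615

Steady state requires s·f(k) = (n + δ)·k, i.e. s·k^α = (n + δ)·k.
Rearranging, k^(1−α) = s / (n + δ).
k^0.75 = 0.32 / (0.001 + 0.075) = 0.32 / 0.076 = 4.2105
k* = 4.2105^(1/0.75) ≈ 6.7990
y* = (k*)^α = 6.7990^0.25 ≈ 1.6148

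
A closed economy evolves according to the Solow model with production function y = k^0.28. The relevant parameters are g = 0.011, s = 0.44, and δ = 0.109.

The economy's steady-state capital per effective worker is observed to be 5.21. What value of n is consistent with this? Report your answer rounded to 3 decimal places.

At the steady state, Δk = 0, so s·k^α = (n + g + δ)·k.
So s / (n + g + δ) = (k*)^(1−α) = 5.21^0.72 = 3.2819.
Therefore n + g + δ = s / 3.2819 = 0.44 / 3.2819 = 0.1341, so n = 0.1341 − 0.120 = 0.0141.

n ≈ 0.014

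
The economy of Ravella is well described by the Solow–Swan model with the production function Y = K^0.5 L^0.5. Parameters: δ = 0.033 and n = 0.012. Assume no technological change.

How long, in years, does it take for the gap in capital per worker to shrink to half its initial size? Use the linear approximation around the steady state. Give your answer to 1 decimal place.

Near the steady state the convergence rate is λ = (1 − α)(n + δ).
λ = (1 − 0.5) × 0.045 = 0.5 × 0.045 = 0.0225
Half-life = ln 2 / λ = 0.6931 / 0.0225 ≈ 30.80 years

t_½ ≈ 30.8 years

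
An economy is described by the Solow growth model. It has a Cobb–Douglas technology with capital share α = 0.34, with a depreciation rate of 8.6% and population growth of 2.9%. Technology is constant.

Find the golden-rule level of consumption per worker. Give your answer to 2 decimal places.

At the golden rule, f'(k) = n + δ, so α·k^(α−1) = n + δ and k_gold = (α/(n + δ))^(1/(1−α)).
k_gold = (0.34/0.115)^(1/0.66) = 2.9565^1.5152 ≈ 5.1680
c_gold = f(k_gold) − (n + δ)·k_gold = 1.7480 − 0.115×5.1680 ≈ 1.1537

c_gold ≈ 1.15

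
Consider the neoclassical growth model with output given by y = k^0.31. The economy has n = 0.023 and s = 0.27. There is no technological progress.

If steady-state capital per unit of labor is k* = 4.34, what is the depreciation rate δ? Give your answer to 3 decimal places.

δ ≈ 0.075

Steady state requires s·f(k) = (n + δ)·k, i.e. s·k^α = (n + δ)·k.
So s / (n + δ) = (k*)^(1−α) = 4.34^0.69 = 2.7534.
Therefore n + δ = s / 2.7534 = 0.27 / 2.7534 = 0.0981, so δ = 0.0981 − 0.023 = 0.0751.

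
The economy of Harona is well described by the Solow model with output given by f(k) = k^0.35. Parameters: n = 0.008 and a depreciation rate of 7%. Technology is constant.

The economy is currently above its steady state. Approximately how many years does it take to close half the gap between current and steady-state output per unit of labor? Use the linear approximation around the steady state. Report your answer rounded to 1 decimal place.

t_½ ≈ 13.7 years

Near the steady state the convergence rate is λ = (1 − α)(n + δ).
λ = (1 − 0.35) × 0.078 = 0.65 × 0.078 = 0.0507
Half-life = ln 2 / λ = 0.6931 / 0.0507 ≈ 13.67 years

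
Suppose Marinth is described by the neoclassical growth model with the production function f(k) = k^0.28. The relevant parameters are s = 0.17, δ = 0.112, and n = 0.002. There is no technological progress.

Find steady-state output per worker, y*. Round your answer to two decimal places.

y* ≈ 1.17

At the steady state, Δk = 0, so s·k^α = (n + δ)·k.
Rearranging, k^(1−α) = s / (n + δ).
k^0.72 = 0.17 / (0.002 + 0.112) = 0.17 / 0.114 = 1.4912
k* = 1.4912^(1/0.72) ≈ 1.7419
y* = (k*)^α = 1.7419^0.28 ≈ 1.1681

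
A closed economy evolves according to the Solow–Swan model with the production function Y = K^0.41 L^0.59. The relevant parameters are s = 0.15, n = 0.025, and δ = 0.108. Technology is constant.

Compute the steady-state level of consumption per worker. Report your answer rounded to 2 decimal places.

Steady state requires s·f(k) = (n + δ)·k, i.e. s·k^α = (n + δ)·k.
Rearranging, k^(1−α) = s / (n + δ).
k^0.59 = 0.15 / (0.025 + 0.108) = 0.15 / 0.133 = 1.1278
k* = 1.1278^(1/0.59) ≈ 1.2261
y* = (k*)^α = 1.2261^0.41 ≈ 1.0872
c* = (1 − s)·y* = (1 − 0.15) × 1.0872 ≈ 0.9241

c* = 0.92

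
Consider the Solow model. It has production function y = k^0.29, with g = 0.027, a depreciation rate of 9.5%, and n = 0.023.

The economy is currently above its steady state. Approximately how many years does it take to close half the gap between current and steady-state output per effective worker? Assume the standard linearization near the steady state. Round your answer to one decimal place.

Near the steady state the convergence rate is λ = (1 − α)(n + g + δ).
λ = (1 − 0.29) × 0.145 = 0.71 × 0.145 = 0.10295
Half-life = ln 2 / λ = 0.6931 / 0.10295 ≈ 6.73 years

about 6.7 years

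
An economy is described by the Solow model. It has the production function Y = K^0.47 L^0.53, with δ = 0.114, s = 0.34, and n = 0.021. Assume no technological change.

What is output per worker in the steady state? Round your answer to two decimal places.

Steady state requires s·f(k) = (n + δ)·k, i.e. s·k^α = (n + δ)·k.
Rearranging, k^(1−α) = s / (n + δ).
k^0.53 = 0.34 / (0.021 + 0.114) = 0.34 / 0.135 = 2.5185
k* = 2.5185^(1/0.53) ≈ 5.7131
y* = (k*)^α = 5.7131^0.47 ≈ 2.2685

y* ≈ 2.27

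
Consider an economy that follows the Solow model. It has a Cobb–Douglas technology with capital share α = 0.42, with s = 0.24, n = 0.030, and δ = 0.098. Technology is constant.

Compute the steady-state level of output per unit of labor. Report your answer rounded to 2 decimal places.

y* ≈ 1.58

At the steady state, Δk = 0, so s·k^α = (n + δ)·k.
Rearranging, k^(1−α) = s / (n + δ).
k^0.58 = 0.24 / (0.030 + 0.098) = 0.24 / 0.128 = 1.8750
k* = 1.8750^(1/0.58) ≈ 2.9559
y* = (k*)^α = 2.9559^0.42 ≈ 1.5765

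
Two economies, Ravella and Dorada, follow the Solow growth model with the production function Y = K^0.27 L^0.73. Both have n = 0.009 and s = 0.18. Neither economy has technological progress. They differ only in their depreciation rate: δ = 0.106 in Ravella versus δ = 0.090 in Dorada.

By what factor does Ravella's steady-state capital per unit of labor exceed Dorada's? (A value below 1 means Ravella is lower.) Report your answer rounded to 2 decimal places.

Steady-state k* = [s/(n + δ)]^(1/(1−α)), so the ratio is [ (s_R/(n + δ)_R) / (s_D/(n + δ)_D) ]^1.3699.
s_R/(n + δ)_R = 0.18/0.115 = 1.5652; s_D/(n + δ)_D = 0.18/0.099 = 1.8182.
Ratio = (1.5652/1.8182)^1.3699 = 0.8609^1.3699 ≈ 0.8145

k*_R / k*_D ≈ 0.81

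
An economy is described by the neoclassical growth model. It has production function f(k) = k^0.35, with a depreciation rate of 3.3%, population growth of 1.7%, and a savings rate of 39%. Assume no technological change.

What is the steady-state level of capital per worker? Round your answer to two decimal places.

k* ≈ 23.58

In steady state, investment equals break-even investment: s·k^α = (n + δ)·k.
Rearranging, k^(1−α) = s / (n + δ).
k^0.65 = 0.39 / (0.017 + 0.033) = 0.39 / 0.050 = 7.8000
k* = 7.8000^(1/0.65) ≈ 23.5751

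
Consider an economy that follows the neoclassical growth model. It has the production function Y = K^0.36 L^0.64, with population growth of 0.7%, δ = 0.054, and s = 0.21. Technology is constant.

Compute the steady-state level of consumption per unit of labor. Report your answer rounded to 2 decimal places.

c* ≈ 1.58

At the steady state, Δk = 0, so s·k^α = (n + δ)·k.
Dividing both sides by k: k^(1−α) = s / (n + δ).
k^0.64 = 0.21 / (0.007 + 0.054) = 0.21 / 0.061 = 3.4426
k* = 3.4426^(1/0.64) ≈ 6.9006
y* = (k*)^α = 6.9006^0.36 ≈ 2.0045
c* = (1 − s)·y* = (1 − 0.21) × 2.0045 ≈ 1.5836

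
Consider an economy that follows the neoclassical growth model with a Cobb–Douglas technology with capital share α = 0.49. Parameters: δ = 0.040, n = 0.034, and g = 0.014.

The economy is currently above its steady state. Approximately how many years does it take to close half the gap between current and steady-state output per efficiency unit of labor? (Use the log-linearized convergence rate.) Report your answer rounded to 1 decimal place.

t_½ ≈ 15.4 years

Near the steady state the convergence rate is λ = (1 − α)(n + g + δ).
λ = (1 − 0.49) × 0.088 = 0.51 × 0.088 = 0.04488
Half-life = ln 2 / λ = 0.6931 / 0.04488 ≈ 15.44 years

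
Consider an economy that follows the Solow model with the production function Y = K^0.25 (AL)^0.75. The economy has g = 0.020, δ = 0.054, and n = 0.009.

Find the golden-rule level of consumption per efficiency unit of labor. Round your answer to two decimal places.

At the golden rule, f'(k) = n + g + δ, so α·k^(α−1) = n + g + δ and k_gold = (α/(n + g + δ))^(1/(1−α)).
k_gold = (0.25/0.083)^(1/0.75) = 3.0120^1.3333 ≈ 4.3497
c_gold = f(k_gold) − (n + g + δ)·k_gold = 1.4442 − 0.083×4.3497 ≈ 1.0832

c_gold ≈ 1.08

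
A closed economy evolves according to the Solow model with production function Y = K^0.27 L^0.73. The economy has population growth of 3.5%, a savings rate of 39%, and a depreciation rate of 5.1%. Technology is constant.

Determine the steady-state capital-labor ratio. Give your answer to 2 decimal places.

At the steady state, Δk = 0, so s·k^α = (n + δ)·k.
Rearranging, k^(1−α) = s / (n + δ).
k^0.73 = 0.39 / (0.035 + 0.051) = 0.39 / 0.086 = 4.5349
k* = 4.5349^(1/0.73) ≈ 7.9325

k* = 7.93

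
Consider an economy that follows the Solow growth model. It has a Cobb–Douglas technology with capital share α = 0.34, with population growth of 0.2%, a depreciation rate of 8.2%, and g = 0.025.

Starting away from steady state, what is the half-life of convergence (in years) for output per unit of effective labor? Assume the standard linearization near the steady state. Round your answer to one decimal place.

about 9.6 years

Near the steady state the convergence rate is λ = (1 − α)(n + g + δ).
λ = (1 − 0.34) × 0.109 = 0.66 × 0.109 = 0.07194
Half-life = ln 2 / λ = 0.6931 / 0.07194 ≈ 9.63 years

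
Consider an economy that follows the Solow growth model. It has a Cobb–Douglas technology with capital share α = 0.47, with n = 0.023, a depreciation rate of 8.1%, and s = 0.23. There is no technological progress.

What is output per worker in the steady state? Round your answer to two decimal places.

y* = 2.02

In steady state, investment equals break-even investment: s·k^α = (n + δ)·k.
Rearranging, k^(1−α) = s / (n + δ).
k^0.53 = 0.23 / (0.023 + 0.081) = 0.23 / 0.104 = 2.2115
k* = 2.2115^(1/0.53) ≈ 4.4705
y* = (k*)^α = 4.4705^0.47 ≈ 2.0215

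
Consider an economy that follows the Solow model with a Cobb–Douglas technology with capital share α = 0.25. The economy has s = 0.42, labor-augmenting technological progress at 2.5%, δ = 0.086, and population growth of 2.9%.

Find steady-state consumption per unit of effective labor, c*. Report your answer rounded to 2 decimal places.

At the steady state, Δk = 0, so s·k^α = (n + g + δ)·k.
Dividing both sides by k: k^(1−α) = s / (n + g + δ).
k^0.75 = 0.42 / (0.029 + 0.025 + 0.086) = 0.42 / 0.140 = 3.0000
k* = 3.0000^(1/0.75) ≈ 4.3267
y* = (k*)^α = 4.3267^0.25 ≈ 1.4422
c* = (1 − s)·y* = (1 − 0.42) × 1.4422 ≈ 0.8365

c* = 0.84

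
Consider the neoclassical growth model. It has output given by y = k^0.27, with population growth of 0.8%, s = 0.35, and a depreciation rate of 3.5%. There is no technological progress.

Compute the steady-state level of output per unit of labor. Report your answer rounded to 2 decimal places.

y* = 2.17

At the steady state, Δk = 0, so s·k^α = (n + δ)·k.
Rearranging, k^(1−α) = s / (n + δ).
k^0.73 = 0.35 / (0.008 + 0.035) = 0.35 / 0.043 = 8.1395
k* = 8.1395^(1/0.73) ≈ 17.6764
y* = (k*)^α = 17.6764^0.27 ≈ 2.1717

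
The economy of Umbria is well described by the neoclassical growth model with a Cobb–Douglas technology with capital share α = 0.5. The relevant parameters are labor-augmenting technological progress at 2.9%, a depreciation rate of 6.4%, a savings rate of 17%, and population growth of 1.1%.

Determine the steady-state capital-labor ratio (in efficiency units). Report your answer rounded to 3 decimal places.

k* ≈ 2.672

Steady state requires s·f(k) = (n + g + δ)·k, i.e. s·k^α = (n + g + δ)·k.
Rearranging, k^(1−α) = s / (n + g + δ).
k^0.5 = 0.17 / (0.011 + 0.029 + 0.064) = 0.17 / 0.104 = 1.6346
k* = 1.6346^(1/0.5) ≈ 2.6719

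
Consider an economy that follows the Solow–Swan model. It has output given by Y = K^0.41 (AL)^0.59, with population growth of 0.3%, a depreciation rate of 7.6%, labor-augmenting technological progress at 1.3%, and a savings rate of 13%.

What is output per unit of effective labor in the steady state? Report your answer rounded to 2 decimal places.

In steady state, investment equals break-even investment: s·k^α = (n + g + δ)·k.
Dividing both sides by k: k^(1−α) = s / (n + g + δ).
k^0.59 = 0.13 / (0.003 + 0.013 + 0.076) = 0.13 / 0.092 = 1.4130
k* = 1.4130^(1/0.59) ≈ 1.7967
y* = (k*)^α = 1.7967^0.41 ≈ 1.2716

y* ≈ 1.27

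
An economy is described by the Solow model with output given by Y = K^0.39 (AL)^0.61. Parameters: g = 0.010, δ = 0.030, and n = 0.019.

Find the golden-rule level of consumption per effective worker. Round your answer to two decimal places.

At the golden rule, f'(k) = n + g + δ, so α·k^(α−1) = n + g + δ and k_gold = (α/(n + g + δ))^(1/(1−α)).
k_gold = (0.39/0.059)^(1/0.61) = 6.6102^1.6393 ≈ 22.1094
c_gold = f(k_gold) − (n + g + δ)·k_gold = 3.3449 − 0.059×22.1094 ≈ 2.0404

c_gold ≈ 2.04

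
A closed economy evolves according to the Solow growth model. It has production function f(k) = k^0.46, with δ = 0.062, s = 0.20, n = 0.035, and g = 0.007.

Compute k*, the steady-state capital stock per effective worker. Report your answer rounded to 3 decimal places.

k* = 3.357

At the steady state, Δk = 0, so s·k^α = (n + g + δ)·k.
Dividing both sides by k: k^(1−α) = s / (n + g + δ).
k^0.54 = 0.20 / (0.035 + 0.007 + 0.062) = 0.20 / 0.104 = 1.9231
k* = 1.9231^(1/0.54) ≈ 3.3568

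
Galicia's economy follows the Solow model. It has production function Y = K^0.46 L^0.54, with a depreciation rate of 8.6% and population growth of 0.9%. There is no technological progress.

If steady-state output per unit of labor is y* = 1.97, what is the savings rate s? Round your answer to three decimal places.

s ≈ 0.211

Steady state requires s·f(k) = (n + δ)·k, i.e. s·k^α = (n + δ)·k.
Since y* = [s/(n + δ)]^(α/(1−α)), we have s/(n + δ) = (y*)^((1−α)/α) = 1.97^1.1739 = 2.2165.
Therefore s = 2.2165 × (n + δ) = 2.2165 × 0.095 = 0.2106.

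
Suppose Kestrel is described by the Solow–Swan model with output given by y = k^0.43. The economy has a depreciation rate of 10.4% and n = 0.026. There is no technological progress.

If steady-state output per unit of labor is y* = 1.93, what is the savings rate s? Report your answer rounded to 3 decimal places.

At the steady state, Δk = 0, so s·k^α = (n + δ)·k.
Since y* = [s/(n + δ)]^(α/(1−α)), we have s/(n + δ) = (y*)^((1−α)/α) = 1.93^1.3256 = 2.3908.
Therefore s = 2.3908 × (n + δ) = 2.3908 × 0.130 = 0.3108.

s ≈ 0.311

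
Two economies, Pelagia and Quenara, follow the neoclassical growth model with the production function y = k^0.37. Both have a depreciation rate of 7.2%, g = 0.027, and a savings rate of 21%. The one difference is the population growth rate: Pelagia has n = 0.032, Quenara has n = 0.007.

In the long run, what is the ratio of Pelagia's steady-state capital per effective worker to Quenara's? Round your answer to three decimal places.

Steady-state k* = [s/(n + g + δ)]^(1/(1−α)), so the ratio is [ (s_P/(n + g + δ)_P) / (s_Q/(n + g + δ)_Q) ]^1.5873.
s_P/(n + g + δ)_P = 0.21/0.131 = 1.6031; s_Q/(n + g + δ)_Q = 0.21/0.106 = 1.9811.
Ratio = (1.6031/1.9811)^1.5873 = 0.8092^1.5873 ≈ 0.7146

ratio ≈ 0.715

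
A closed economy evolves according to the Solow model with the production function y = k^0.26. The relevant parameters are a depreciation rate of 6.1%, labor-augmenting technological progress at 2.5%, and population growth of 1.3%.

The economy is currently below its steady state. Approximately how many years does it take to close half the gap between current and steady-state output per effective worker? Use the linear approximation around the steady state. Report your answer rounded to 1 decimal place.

Near the steady state the convergence rate is λ = (1 − α)(n + g + δ).
λ = (1 − 0.26) × 0.099 = 0.74 × 0.099 = 0.07326
Half-life = ln 2 / λ = 0.6931 / 0.07326 ≈ 9.46 years

t_½ ≈ 9.5 years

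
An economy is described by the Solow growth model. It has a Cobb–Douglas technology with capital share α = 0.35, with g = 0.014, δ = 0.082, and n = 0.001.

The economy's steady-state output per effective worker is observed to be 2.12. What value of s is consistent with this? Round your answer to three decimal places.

s ≈ 0.392

Steady state requires s·f(k) = (n + g + δ)·k, i.e. s·k^α = (n + g + δ)·k.
Since y* = [s/(n + g + δ)]^(α/(1−α)), we have s/(n + g + δ) = (y*)^((1−α)/α) = 2.12^1.8571 = 4.0368.
Therefore s = 4.0368 × (n + g + δ) = 4.0368 × 0.097 = 0.3916.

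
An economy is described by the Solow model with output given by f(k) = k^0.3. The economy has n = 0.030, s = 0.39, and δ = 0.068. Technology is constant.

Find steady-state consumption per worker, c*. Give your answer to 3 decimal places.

c* ≈ 1.103

Steady state requires s·f(k) = (n + δ)·k, i.e. s·k^α = (n + δ)·k.
Rearranging, k^(1−α) = s / (n + δ).
k^0.7 = 0.39 / (0.030 + 0.068) = 0.39 / 0.098 = 3.9796
k* = 3.9796^(1/0.7) ≈ 7.1931
y* = (k*)^α = 7.1931^0.3 ≈ 1.8075
c* = (1 − s)·y* = (1 − 0.39) × 1.8075 ≈ 1.1026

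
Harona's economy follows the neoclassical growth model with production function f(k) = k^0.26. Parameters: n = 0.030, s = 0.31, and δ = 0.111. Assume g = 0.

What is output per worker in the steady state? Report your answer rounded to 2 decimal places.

y* ≈ 1.32

In steady state, investment equals break-even investment: s·k^α = (n + δ)·k.
Rearranging, k^(1−α) = s / (n + δ).
k^0.74 = 0.31 / (0.030 + 0.111) = 0.31 / 0.141 = 2.1986
k* = 2.1986^(1/0.74) ≈ 2.8997
y* = (k*)^α = 2.8997^0.26 ≈ 1.3189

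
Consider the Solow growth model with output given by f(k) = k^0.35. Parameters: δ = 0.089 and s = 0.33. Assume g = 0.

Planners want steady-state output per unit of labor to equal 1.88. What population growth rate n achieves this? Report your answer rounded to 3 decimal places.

Steady state requires s·f(k) = (n + δ)·k, i.e. s·k^α = (n + δ)·k.
Since y* = [s/(n + δ)]^(α/(1−α)), we have s/(n + δ) = (y*)^((1−α)/α) = 1.88^1.8571 = 3.2295.
Therefore n + δ = s / 3.2295 = 0.33 / 3.2295 = 0.1022, so n = 0.1022 − 0.089 = 0.0132.

n ≈ 0.013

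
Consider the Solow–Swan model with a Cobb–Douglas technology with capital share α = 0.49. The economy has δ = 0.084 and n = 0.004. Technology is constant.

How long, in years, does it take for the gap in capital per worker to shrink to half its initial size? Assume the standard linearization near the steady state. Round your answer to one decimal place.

Near the steady state the convergence rate is λ = (1 − α)(n + δ).
λ = (1 − 0.49) × 0.088 = 0.51 × 0.088 = 0.04488
Half-life = ln 2 / λ = 0.6931 / 0.04488 ≈ 15.44 years

half-life ≈ 15.4 years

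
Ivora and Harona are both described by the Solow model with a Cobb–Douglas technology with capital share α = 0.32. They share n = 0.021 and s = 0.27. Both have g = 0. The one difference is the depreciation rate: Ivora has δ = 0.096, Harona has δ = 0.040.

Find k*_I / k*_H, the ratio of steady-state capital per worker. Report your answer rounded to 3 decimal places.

Steady-state k* = [s/(n + δ)]^(1/(1−α)), so the ratio is [ (s_I/(n + δ)_I) / (s_H/(n + δ)_H) ]^1.4706.
s_I/(n + δ)_I = 0.27/0.117 = 2.3077; s_H/(n + δ)_H = 0.27/0.061 = 4.4262.
Ratio = (2.3077/4.4262)^1.4706 = 0.5214^1.4706 ≈ 0.3838

ratio ≈ 0.384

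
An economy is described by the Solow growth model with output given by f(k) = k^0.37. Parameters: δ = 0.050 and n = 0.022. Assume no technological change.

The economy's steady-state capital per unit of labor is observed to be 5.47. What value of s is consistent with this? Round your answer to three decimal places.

s ≈ 0.210

At the steady state, Δk = 0, so s·k^α = (n + δ)·k.
So s / (n + δ) = (k*)^(1−α) = 5.47^0.63 = 2.9170.
Therefore s = 2.9170 × (n + δ) = 2.9170 × 0.072 = 0.2100.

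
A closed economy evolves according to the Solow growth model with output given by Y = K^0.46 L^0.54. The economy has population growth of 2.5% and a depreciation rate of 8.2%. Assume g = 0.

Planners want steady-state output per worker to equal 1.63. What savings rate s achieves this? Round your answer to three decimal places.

At the steady state, Δk = 0, so s·k^α = (n + δ)·k.
Since y* = [s/(n + δ)]^(α/(1−α)), we have s/(n + δ) = (y*)^((1−α)/α) = 1.63^1.1739 = 1.7745.
Therefore s = 1.7745 × (n + δ) = 1.7745 × 0.107 = 0.1899.

s ≈ 0.190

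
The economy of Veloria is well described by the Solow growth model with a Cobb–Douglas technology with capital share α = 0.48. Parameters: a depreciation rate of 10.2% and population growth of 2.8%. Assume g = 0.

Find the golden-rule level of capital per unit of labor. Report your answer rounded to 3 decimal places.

The golden rule sets f'(k) = n + δ, i.e. α·k^(α−1) = n + δ.
So k^(1−α) = α / (n + δ) = 0.48 / 0.130 = 3.6923.
k_gold = 3.6923^(1/0.52) ≈ 12.3298

k_gold ≈ 12.330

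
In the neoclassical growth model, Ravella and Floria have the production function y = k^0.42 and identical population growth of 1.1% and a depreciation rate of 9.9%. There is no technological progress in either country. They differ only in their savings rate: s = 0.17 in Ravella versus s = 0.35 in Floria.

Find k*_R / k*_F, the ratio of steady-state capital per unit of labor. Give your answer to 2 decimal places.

Steady-state k* = [s/(n + δ)]^(1/(1−α)), so the ratio is [ (s_R/(n + δ)_R) / (s_F/(n + δ)_F) ]^1.7241.
s_R/(n + δ)_R = 0.17/0.110 = 1.5455; s_F/(n + δ)_F = 0.35/0.110 = 3.1818.
Ratio = (1.5455/3.1818)^1.7241 = 0.4857^1.7241 ≈ 0.2879

ratio ≈ 0.29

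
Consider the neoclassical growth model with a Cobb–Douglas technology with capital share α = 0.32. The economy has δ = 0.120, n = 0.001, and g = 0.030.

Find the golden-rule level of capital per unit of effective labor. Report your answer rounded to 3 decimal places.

k_gold ≈ 3.018

The golden rule sets f'(k) = n + g + δ, i.e. α·k^(α−1) = n + g + δ.
So k^(1−α) = α / (n + g + δ) = 0.32 / 0.151 = 2.1192.
k_gold = 2.1192^(1/0.68) ≈ 3.0176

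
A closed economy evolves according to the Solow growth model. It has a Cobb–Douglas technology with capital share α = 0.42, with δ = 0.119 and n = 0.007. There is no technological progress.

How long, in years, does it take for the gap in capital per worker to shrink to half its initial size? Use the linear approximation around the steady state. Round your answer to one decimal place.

Near the steady state the convergence rate is λ = (1 − α)(n + δ).
λ = (1 − 0.42) × 0.126 = 0.58 × 0.126 = 0.07308
Half-life = ln 2 / λ = 0.6931 / 0.07308 ≈ 9.48 years

t_½ ≈ 9.5 years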